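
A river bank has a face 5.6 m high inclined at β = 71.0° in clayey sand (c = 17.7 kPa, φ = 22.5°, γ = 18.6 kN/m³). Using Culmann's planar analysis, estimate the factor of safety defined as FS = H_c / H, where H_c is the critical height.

H_c = (4c/γ) · sinβ cosφ / [1 − cos(β − φ)]
    = (4·17.7/18.6) · sin71.0°·cos22.5° / [1 − cos48.5°]
    = 3.806 · 0.8735 / 0.3374 = 9.86 m
FS = H_c / H = 9.86 / 5.6 = 1.760

FS = 1.76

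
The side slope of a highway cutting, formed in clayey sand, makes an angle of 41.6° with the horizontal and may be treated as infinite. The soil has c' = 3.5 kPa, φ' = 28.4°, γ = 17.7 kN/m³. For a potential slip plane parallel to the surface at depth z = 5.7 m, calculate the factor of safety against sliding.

For an infinite slope with a slip plane parallel to the surface (no pore pressure): FS = [c' + γz cos²β tanφ'] / [γz sinβ cosβ].
γz = 17.7·5.7 = 100.89 kN/m²
Numerator = 3.5 + 100.89·cos²41.6°·tan28.4° = 3.5 + 100.89·0.5592·0.5407 = 34.005 kPa
Denominator = 100.89·sin41.6°·cos41.6° = 100.89·0.6639·0.7478 = 50.090 kPa
FS = 34.005 / 50.090 = 0.679

FS = 0.68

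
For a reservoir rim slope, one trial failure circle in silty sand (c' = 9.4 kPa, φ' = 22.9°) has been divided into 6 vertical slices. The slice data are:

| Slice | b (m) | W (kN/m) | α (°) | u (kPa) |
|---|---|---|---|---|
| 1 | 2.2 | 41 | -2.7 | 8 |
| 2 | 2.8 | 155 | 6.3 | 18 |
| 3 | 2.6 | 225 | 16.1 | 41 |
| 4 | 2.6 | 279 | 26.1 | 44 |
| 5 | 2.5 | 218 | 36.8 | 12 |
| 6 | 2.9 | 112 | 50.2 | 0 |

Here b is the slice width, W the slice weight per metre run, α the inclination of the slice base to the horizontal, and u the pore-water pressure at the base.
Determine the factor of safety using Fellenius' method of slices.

FS = 0.98

Ordinary method of slices: FS = Σ[c'·Δl_i + (W_i cosα_i − u_i·Δl_i)·tanφ'] / Σ W_i sinα_i, with Δl_i = b_i / cosα_i.
Slice 1: Δl = 2.2/cos(-2.7°) = 2.202 m; N'_1 = 41·cos(-2.7°) − 8·2.202 = 23.3; c'Δl = 20.70; W sinα = -1.9
Slice 2: Δl = 2.8/cos6.3° = 2.817 m; N'_2 = 155·cos6.3° − 18·2.817 = 103.4; c'Δl = 26.48; W sinα = 17.0
Slice 3: Δl = 2.6/cos16.1° = 2.706 m; N'_3 = 225·cos16.1° − 41·2.706 = 105.2; c'Δl = 25.44; W sinα = 62.4
Slice 4: Δl = 2.6/cos26.1° = 2.895 m; N'_4 = 279·cos26.1° − 44·2.895 = 123.2; c'Δl = 27.22; W sinα = 122.7
Slice 5: Δl = 2.5/cos36.8° = 3.122 m; N'_5 = 218·cos36.8° − 12·3.122 = 137.1; c'Δl = 29.35; W sinα = 130.6
Slice 6: Δl = 2.9/cos50.2° = 4.530 m; N'_6 = 112·cos50.2° − 0·4.530 = 71.7; c'Δl = 42.59; W sinα = 86.0
Σc'Δl = 171.8 kN/m; ΣN' = 563.9 kN/m; ΣW sinα = 416.9 kN/m
Resisting = 171.8 + 563.9·tan22.9° = 171.8 + 238.2 = 410.0 kN/m
FS = 410.0 / 416.9 = 0.983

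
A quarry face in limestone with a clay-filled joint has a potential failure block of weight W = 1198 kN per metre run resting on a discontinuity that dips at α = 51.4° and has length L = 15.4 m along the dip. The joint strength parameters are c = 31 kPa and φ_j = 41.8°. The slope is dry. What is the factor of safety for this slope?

FS = 1.22

Resolving the block weight along and normal to the plane and applying the Mohr–Coulomb strength on the joint:
N' = W cosα = 1198·cos51.4° = 747.4 kN/m
Driving force T = W sinα = 1198·sin51.4° = 936.3 kN/m
Resisting force R = c·L + N'·tanφ_j = 31·15.4 + 747.4·tan41.8° = 477.4 + 668.3 = 1145.7 kN/m
FS = R / T = 1145.7 / 936.3 = 1.224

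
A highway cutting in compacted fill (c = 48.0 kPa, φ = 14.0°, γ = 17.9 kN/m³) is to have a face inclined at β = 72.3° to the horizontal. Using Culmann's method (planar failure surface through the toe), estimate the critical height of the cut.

Culmann's analysis gives the critical failure plane at α_cr = (β + φ)/2 = (72.3 + 14.0)/2 = 43.1°, and the critical height
H_c = (4c/γ) · sinβ cosφ / [1 − cos(β − φ)]
    = (4·48.0/17.9) · sin72.3°·cos14.0° / [1 − cos(58.3°)]
    = 10.726 · 0.9527·0.9703 / [1 − 0.5255]
    = 10.726 · 0.9244 / 0.4745
    = 20.89 m

H_c = 20.89 m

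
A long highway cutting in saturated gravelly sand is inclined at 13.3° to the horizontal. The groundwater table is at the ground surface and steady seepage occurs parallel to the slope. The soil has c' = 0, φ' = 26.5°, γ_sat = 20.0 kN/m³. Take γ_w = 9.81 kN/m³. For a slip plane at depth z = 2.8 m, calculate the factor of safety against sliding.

FS = 1.07

With seepage parallel to the slope and the water table at the surface, the effective normal stress on the slip plane uses the buoyant unit weight γ' = γ_sat − γ_w while the driving shear stress uses γ_sat:
FS = [c' + γ' z cos²β tanφ'] / [γ_sat z sinβ cosβ]
(For c' = 0 this reduces to FS = (γ'/γ_sat)·tanφ'/tanβ.)
γ' = 20.0 − 9.81 = 10.19 kN/m³
Numerator = 0.0 + 10.19·2.8·cos²13.3°·tan26.5° = 0.0 + 10.19·2.8·0.9471·0.4986 = 13.473 kPa
Denominator = 20.0·2.8·sin13.3°·cos13.3° = 20.0·2.8·0.2300·0.9732 = 12.537 kPa
FS = 13.473 / 12.537 = 1.075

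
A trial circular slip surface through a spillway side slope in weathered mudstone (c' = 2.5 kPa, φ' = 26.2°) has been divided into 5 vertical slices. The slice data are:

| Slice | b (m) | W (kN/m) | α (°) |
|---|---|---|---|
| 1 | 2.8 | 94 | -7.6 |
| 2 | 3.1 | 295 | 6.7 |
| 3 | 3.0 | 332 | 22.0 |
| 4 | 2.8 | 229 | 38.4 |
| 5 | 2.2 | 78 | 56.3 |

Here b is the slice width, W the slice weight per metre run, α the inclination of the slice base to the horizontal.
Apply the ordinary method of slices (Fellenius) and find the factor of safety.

FS = 1.39

Ordinary method of slices: FS = Σ[c'·Δl_i + (W_i cosα_i)·tanφ'] / Σ W_i sinα_i, with Δl_i = b_i / cosα_i.
Slice 1: Δl = 2.8/cos(-7.6°) = 2.825 m; N'_1 = 94·cos(-7.6°) = 93.2; c'Δl = 7.06; W sinα = -12.4
Slice 2: Δl = 3.1/cos6.7° = 3.121 m; N'_2 = 295·cos6.7° = 293.0; c'Δl = 7.80; W sinα = 34.4
Slice 3: Δl = 3.0/cos22.0° = 3.236 m; N'_3 = 332·cos22.0° = 307.8; c'Δl = 8.09; W sinα = 124.4
Slice 4: Δl = 2.8/cos38.4° = 3.573 m; N'_4 = 229·cos38.4° = 179.5; c'Δl = 8.93; W sinα = 142.2
Slice 5: Δl = 2.2/cos56.3° = 3.965 m; N'_5 = 78·cos56.3° = 43.3; c'Δl = 9.91; W sinα = 64.9
Σc'Δl = 41.8 kN/m; ΣN' = 916.7 kN/m; ΣW sinα = 353.5 kN/m
Resisting = 41.8 + 916.7·tan26.2° = 41.8 + 451.1 = 492.9 kN/m
FS = 492.9 / 353.5 = 1.394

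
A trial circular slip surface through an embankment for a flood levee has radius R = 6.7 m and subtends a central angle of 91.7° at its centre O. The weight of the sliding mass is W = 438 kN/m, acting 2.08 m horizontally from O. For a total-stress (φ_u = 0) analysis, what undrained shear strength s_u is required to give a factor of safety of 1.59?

FS = s_u·L_a·R / (W·d), so s_u = FS·W·d / (L_a·R).
Arc length L_a = R·θ = 6.7·(91.7°·π/180) = 6.7·1.6005 = 10.72 m
s_u = 1.59·438·2.08 / (10.72·6.7) = 1448.6 / 71.84 = 20.16 kPa

s_u = 20.2 kPa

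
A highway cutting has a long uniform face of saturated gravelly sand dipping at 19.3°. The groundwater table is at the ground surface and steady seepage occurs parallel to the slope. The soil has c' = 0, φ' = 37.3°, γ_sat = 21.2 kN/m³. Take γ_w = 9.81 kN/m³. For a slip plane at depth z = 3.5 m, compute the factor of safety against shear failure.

With seepage parallel to the slope and the water table at the surface, the effective normal stress on the slip plane uses the buoyant unit weight γ' = γ_sat − γ_w while the driving shear stress uses γ_sat:
FS = [c' + γ' z cos²β tanφ'] / [γ_sat z sinβ cosβ]
(For c' = 0 this reduces to FS = (γ'/γ_sat)·tanφ'/tanβ.)
γ' = 21.2 − 9.81 = 11.39 kN/m³
Numerator = 0.0 + 11.39·3.5·cos²19.3°·tan37.3° = 0.0 + 11.39·3.5·0.8908·0.7618 = 27.051 kPa
Denominator = 21.2·3.5·sin19.3°·cos19.3° = 21.2·3.5·0.3305·0.9438 = 23.146 kPa
FS = 27.051 / 23.146 = 1.169

FS = 1.17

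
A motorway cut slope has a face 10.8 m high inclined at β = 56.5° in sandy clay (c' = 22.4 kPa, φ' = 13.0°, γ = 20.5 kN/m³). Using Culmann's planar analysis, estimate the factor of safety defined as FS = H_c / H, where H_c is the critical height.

H_c = (4c'/γ) · sinβ cosφ' / [1 − cos(β − φ')]
    = (4·22.4/20.5) · sin56.5°·cos13.0° / [1 − cos43.5°]
    = 4.371 · 0.8125 / 0.2746 = 12.93 m
FS = H_c / H = 12.93 / 10.8 = 1.197

FS = 1.20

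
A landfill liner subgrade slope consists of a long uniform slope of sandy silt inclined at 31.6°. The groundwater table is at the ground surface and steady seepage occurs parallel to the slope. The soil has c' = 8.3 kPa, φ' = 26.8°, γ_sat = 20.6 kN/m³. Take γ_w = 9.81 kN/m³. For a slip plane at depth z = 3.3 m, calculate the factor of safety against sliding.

FS = 0.70

With seepage parallel to the slope and the water table at the surface, the effective normal stress on the slip plane uses the buoyant unit weight γ' = γ_sat − γ_w while the driving shear stress uses γ_sat:
FS = [c' + γ' z cos²β tanφ'] / [γ_sat z sinβ cosβ]
γ' = 20.6 − 9.81 = 10.79 kN/m³
Numerator = 8.3 + 10.79·3.3·cos²31.6°·tan26.8° = 8.3 + 10.79·3.3·0.7254·0.5051 = 21.348 kPa
Denominator = 20.6·3.3·sin31.6°·cos31.6° = 20.6·3.3·0.5240·0.8517 = 30.339 kPa
FS = 21.348 / 30.339 = 0.704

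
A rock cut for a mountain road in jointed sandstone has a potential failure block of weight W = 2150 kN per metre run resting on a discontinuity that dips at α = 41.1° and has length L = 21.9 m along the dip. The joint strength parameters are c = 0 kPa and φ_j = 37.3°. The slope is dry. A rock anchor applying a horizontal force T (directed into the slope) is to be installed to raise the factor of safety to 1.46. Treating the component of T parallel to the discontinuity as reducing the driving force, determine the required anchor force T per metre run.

T = 518 kN/m

Resolving forces along and normal to the sliding plane, with the horizontal anchor force T adding T·sinα to the effective normal force and T·cosα acting up the plane against the driving force:
FS = [cL + (W cosα + T sinα) tanφ_j] / [W sinα − T cosα]
Without the anchor: N' = 1620.2 kN/m, driving T_d = 1413.4 kN/m, resisting R = 0·21.9 + 1620.2·tan37.3° = 1234.2 kN/m, FS = 0.87.
Setting FS = 1.46 and solving for T:
1.46·(1413.4 − T cos41.1°) = 1234.2 + T sin41.1°·tan37.3°
T·(sin41.1°·tan37.3° + 1.46·cos41.1°) = 1.46·1413.4 − 1234.2
T·(0.6574·0.7618 + 1.46·0.7536) = 2063.5 − 1234.2 = 829.3
T·1.6010 = 829.3
T = 518.0 kN/m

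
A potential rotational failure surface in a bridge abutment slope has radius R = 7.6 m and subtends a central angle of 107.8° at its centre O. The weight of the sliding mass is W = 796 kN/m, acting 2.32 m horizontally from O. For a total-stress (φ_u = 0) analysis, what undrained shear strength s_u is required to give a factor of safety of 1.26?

s_u = 21.4 kPa

FS = s_u·L_a·R / (W·d), so s_u = FS·W·d / (L_a·R).
Arc length L_a = R·θ = 7.6·(107.8°·π/180) = 7.6·1.8815 = 14.30 m
s_u = 1.26·796·2.32 / (14.30·7.6) = 2326.9 / 108.67 = 21.41 kPa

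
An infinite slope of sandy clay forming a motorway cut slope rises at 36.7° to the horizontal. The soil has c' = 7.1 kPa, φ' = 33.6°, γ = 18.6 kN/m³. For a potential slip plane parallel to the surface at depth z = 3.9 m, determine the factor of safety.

FS = 1.10

For an infinite slope with a slip plane parallel to the surface (no pore pressure): FS = [c' + γz cos²β tanφ'] / [γz sinβ cosβ].
γz = 18.6·3.9 = 72.54 kN/m²
Numerator = 7.1 + 72.54·cos²36.7°·tan33.6° = 7.1 + 72.54·0.6428·0.6644 = 38.082 kPa
Denominator = 72.54·sin36.7°·cos36.7° = 72.54·0.5976·0.8018 = 34.758 kPa
FS = 38.082 / 34.758 = 1.096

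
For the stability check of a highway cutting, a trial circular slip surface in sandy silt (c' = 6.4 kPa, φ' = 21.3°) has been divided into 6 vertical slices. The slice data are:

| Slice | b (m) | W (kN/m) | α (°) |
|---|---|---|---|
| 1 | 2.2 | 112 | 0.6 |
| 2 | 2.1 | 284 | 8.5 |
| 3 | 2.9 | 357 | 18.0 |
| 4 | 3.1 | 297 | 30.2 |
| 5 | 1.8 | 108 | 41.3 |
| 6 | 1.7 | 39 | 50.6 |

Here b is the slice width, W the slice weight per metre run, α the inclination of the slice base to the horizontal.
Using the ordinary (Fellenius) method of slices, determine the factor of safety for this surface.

Ordinary method of slices: FS = Σ[c'·Δl_i + (W_i cosα_i)·tanφ'] / Σ W_i sinα_i, with Δl_i = b_i / cosα_i.
Slice 1: Δl = 2.2/cos0.6° = 2.200 m; N'_1 = 112·cos0.6° = 112.0; c'Δl = 14.08; W sinα = 1.2
Slice 2: Δl = 2.1/cos8.5° = 2.123 m; N'_2 = 284·cos8.5° = 280.9; c'Δl = 13.59; W sinα = 42.0
Slice 3: Δl = 2.9/cos18.0° = 3.049 m; N'_3 = 357·cos18.0° = 339.5; c'Δl = 19.52; W sinα = 110.3
Slice 4: Δl = 3.1/cos30.2° = 3.587 m; N'_4 = 297·cos30.2° = 256.7; c'Δl = 22.96; W sinα = 149.4
Slice 5: Δl = 1.8/cos41.3° = 2.396 m; N'_5 = 108·cos41.3° = 81.1; c'Δl = 15.33; W sinα = 71.3
Slice 6: Δl = 1.7/cos50.6° = 2.678 m; N'_6 = 39·cos50.6° = 24.8; c'Δl = 17.14; W sinα = 30.1
Σc'Δl = 102.6 kN/m; ΣN' = 1095.0 kN/m; ΣW sinα = 404.3 kN/m
Resisting = 102.6 + 1095.0·tan21.3° = 102.6 + 426.9 = 529.5 kN/m
FS = 529.5 / 404.3 = 1.310

FS = 1.31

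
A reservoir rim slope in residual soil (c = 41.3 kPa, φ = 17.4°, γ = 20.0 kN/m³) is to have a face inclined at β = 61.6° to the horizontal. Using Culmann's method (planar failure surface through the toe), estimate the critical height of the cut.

H_c = 24.49 m

Culmann's analysis gives the critical failure plane at α_cr = (β + φ)/2 = (61.6 + 17.4)/2 = 39.5°, and the critical height
H_c = (4c/γ) · sinβ cosφ / [1 − cos(β − φ)]
    = (4·41.3/20.0) · sin61.6°·cos17.4° / [1 − cos(44.2°)]
    = 8.260 · 0.8796·0.9542 / [1 − 0.7169]
    = 8.260 · 0.8394 / 0.2831
    = 24.49 m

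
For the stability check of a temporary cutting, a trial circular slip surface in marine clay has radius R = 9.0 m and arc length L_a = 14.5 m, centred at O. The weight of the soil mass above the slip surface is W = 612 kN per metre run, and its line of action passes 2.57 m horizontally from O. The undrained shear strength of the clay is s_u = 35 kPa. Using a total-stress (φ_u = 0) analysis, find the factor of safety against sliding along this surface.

Taking moments about the centre O, the resisting moment is provided by the undrained shear strength acting along the arc:
M_R = s_u·L_a·R = 35·14.50·9.0 = 4567.5 kN·m/m
M_D = W·d = 612·2.57 = 1572.8 kN·m/m
FS = M_R / M_D = 4567.5 / 1572.8 = 2.904

FS = 2.90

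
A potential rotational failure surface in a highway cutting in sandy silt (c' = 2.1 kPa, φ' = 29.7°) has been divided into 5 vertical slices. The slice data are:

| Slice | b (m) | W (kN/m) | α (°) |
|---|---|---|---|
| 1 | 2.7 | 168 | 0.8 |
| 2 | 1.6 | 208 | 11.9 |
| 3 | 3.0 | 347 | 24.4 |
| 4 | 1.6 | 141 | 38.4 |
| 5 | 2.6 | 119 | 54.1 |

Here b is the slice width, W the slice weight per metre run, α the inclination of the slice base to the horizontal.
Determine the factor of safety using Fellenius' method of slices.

Ordinary method of slices: FS = Σ[c'·Δl_i + (W_i cosα_i)·tanφ'] / Σ W_i sinα_i, with Δl_i = b_i / cosα_i.
Slice 1: Δl = 2.7/cos0.8° = 2.700 m; N'_1 = 168·cos0.8° = 168.0; c'Δl = 5.67; W sinα = 2.3
Slice 2: Δl = 1.6/cos11.9° = 1.635 m; N'_2 = 208·cos11.9° = 203.5; c'Δl = 3.43; W sinα = 42.9
Slice 3: Δl = 3.0/cos24.4° = 3.294 m; N'_3 = 347·cos24.4° = 316.0; c'Δl = 6.92; W sinα = 143.3
Slice 4: Δl = 1.6/cos38.4° = 2.042 m; N'_4 = 141·cos38.4° = 110.5; c'Δl = 4.29; W sinα = 87.6
Slice 5: Δl = 2.6/cos54.1° = 4.434 m; N'_5 = 119·cos54.1° = 69.8; c'Δl = 9.31; W sinα = 96.4
Σc'Δl = 29.6 kN/m; ΣN' = 867.8 kN/m; ΣW sinα = 372.6 kN/m
Resisting = 29.6 + 867.8·tan29.7° = 29.6 + 495.0 = 524.6 kN/m
FS = 524.6 / 372.6 = 1.408

FS = 1.41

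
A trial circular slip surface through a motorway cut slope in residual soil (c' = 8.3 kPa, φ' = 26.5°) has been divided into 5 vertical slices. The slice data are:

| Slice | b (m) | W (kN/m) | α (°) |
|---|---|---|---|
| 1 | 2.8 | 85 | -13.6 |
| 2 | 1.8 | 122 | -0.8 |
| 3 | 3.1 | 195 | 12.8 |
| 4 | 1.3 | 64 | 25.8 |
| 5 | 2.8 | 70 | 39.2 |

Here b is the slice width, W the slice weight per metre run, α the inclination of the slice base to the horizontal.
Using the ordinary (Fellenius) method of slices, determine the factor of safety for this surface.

Ordinary method of slices: FS = Σ[c'·Δl_i + (W_i cosα_i)·tanφ'] / Σ W_i sinα_i, with Δl_i = b_i / cosα_i.
Slice 1: Δl = 2.8/cos(-13.6°) = 2.881 m; N'_1 = 85·cos(-13.6°) = 82.6; c'Δl = 23.91; W sinα = -20.0
Slice 2: Δl = 1.8/cos(-0.8°) = 1.800 m; N'_2 = 122·cos(-0.8°) = 122.0; c'Δl = 14.94; W sinα = -1.7
Slice 3: Δl = 3.1/cos12.8° = 3.179 m; N'_3 = 195·cos12.8° = 190.2; c'Δl = 26.39; W sinα = 43.2
Slice 4: Δl = 1.3/cos25.8° = 1.444 m; N'_4 = 64·cos25.8° = 57.6; c'Δl = 11.98; W sinα = 27.9
Slice 5: Δl = 2.8/cos39.2° = 3.613 m; N'_5 = 70·cos39.2° = 54.2; c'Δl = 29.99; W sinα = 44.2
Σc'Δl = 107.2 kN/m; ΣN' = 506.6 kN/m; ΣW sinα = 93.6 kN/m
Resisting = 107.2 + 506.6·tan26.5° = 107.2 + 252.6 = 359.8 kN/m
FS = 359.8 / 93.6 = 3.844

FS = 3.84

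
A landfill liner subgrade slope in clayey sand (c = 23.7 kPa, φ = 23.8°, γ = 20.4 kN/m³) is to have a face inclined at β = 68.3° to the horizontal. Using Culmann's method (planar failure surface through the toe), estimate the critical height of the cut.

H_c = 13.78 m

Culmann's analysis gives the critical failure plane at α_cr = (β + φ)/2 = (68.3 + 23.8)/2 = 46.0°, and the critical height
H_c = (4c/γ) · sinβ cosφ / [1 − cos(β − φ)]
    = (4·23.7/20.4) · sin68.3°·cos23.8° / [1 − cos(44.5°)]
    = 4.647 · 0.9291·0.9150 / [1 − 0.7133]
    = 4.647 · 0.8501 / 0.2867
    = 13.78 m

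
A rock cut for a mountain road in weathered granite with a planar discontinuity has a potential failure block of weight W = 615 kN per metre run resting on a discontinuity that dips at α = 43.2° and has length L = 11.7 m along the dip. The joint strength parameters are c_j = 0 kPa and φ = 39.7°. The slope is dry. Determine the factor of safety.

FS = 0.88

Resolving the block weight along and normal to the plane and applying the Mohr–Coulomb strength on the joint:
N' = W cosα = 615·cos43.2° = 448.3 kN/m
Driving force T = W sinα = 615·sin43.2° = 421.0 kN/m
Resisting force R = c_j·L + N'·tanφ = 0·11.7 + 448.3·tan39.7° = 0.0 + 372.2 = 372.2 kN/m
FS = R / T = 372.2 / 421.0 = 0.884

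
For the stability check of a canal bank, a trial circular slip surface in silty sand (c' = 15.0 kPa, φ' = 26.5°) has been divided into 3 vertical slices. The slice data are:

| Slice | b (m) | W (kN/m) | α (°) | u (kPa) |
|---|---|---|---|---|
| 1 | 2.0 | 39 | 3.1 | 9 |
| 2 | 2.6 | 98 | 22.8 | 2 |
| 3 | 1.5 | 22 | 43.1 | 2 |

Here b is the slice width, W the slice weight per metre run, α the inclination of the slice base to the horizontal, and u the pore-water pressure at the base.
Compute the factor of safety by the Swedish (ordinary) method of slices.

FS = 2.94

Ordinary method of slices: FS = Σ[c'·Δl_i + (W_i cosα_i − u_i·Δl_i)·tanφ'] / Σ W_i sinα_i, with Δl_i = b_i / cosα_i.
Slice 1: Δl = 2.0/cos3.1° = 2.003 m; N'_1 = 39·cos3.1° − 9·2.003 = 20.9; c'Δl = 30.04; W sinα = 2.1
Slice 2: Δl = 2.6/cos22.8° = 2.820 m; N'_2 = 98·cos22.8° − 2·2.820 = 84.7; c'Δl = 42.31; W sinα = 38.0
Slice 3: Δl = 1.5/cos43.1° = 2.054 m; N'_3 = 22·cos43.1° − 2·2.054 = 12.0; c'Δl = 30.82; W sinα = 15.0
Σc'Δl = 103.2 kN/m; ΣN' = 117.6 kN/m; ΣW sinα = 55.1 kN/m
Resisting = 103.2 + 117.6·tan26.5° = 103.2 + 58.6 = 161.8 kN/m
FS = 161.8 / 55.1 = 2.935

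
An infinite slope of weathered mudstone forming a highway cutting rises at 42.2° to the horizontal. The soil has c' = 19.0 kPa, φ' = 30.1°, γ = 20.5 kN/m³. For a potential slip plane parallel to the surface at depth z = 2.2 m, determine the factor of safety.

FS = 1.49

For an infinite slope with a slip plane parallel to the surface (no pore pressure): FS = [c' + γz cos²β tanφ'] / [γz sinβ cosβ].
γz = 20.5·2.2 = 45.10 kN/m²
Numerator = 19.0 + 45.10·cos²42.2°·tan30.1° = 19.0 + 45.10·0.5488·0.5797 = 33.347 kPa
Denominator = 45.10·sin42.2°·cos42.2° = 45.10·0.6717·0.7408 = 22.442 kPa
FS = 33.347 / 22.442 = 1.486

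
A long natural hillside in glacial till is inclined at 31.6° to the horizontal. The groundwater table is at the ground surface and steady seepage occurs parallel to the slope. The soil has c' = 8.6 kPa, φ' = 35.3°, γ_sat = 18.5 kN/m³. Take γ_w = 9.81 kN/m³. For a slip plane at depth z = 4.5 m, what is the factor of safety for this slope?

FS = 0.77

With seepage parallel to the slope and the water table at the surface, the effective normal stress on the slip plane uses the buoyant unit weight γ' = γ_sat − γ_w while the driving shear stress uses γ_sat:
FS = [c' + γ' z cos²β tanφ'] / [γ_sat z sinβ cosβ]
γ' = 18.5 − 9.81 = 8.69 kN/m³
Numerator = 8.6 + 8.69·4.5·cos²31.6°·tan35.3° = 8.6 + 8.69·4.5·0.7254·0.7080 = 28.686 kPa
Denominator = 18.5·4.5·sin31.6°·cos31.6° = 18.5·4.5·0.5240·0.8517 = 37.154 kPa
FS = 28.686 / 37.154 = 0.772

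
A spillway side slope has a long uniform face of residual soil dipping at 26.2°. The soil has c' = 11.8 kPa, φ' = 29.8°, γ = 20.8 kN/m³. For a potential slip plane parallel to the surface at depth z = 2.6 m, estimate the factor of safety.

For an infinite slope with a slip plane parallel to the surface (no pore pressure): FS = [c' + γz cos²β tanφ'] / [γz sinβ cosβ].
γz = 20.8·2.6 = 54.08 kN/m²
Numerator = 11.8 + 54.08·cos²26.2°·tan29.8° = 11.8 + 54.08·0.8051·0.5727 = 36.735 kPa
Denominator = 54.08·sin26.2°·cos26.2° = 54.08·0.4415·0.8973 = 21.424 kPa
FS = 36.735 / 21.424 = 1.715

FS = 1.71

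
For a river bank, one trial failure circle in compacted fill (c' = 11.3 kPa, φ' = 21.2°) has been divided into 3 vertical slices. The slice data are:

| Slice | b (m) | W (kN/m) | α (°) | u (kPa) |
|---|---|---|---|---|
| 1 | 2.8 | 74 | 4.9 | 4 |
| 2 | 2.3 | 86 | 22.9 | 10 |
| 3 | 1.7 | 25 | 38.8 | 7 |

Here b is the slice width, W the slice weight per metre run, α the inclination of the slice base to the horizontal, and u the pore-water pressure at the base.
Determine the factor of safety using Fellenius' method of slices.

FS = 2.37

Ordinary method of slices: FS = Σ[c'·Δl_i + (W_i cosα_i − u_i·Δl_i)·tanφ'] / Σ W_i sinα_i, with Δl_i = b_i / cosα_i.
Slice 1: Δl = 2.8/cos4.9° = 2.810 m; N'_1 = 74·cos4.9° − 4·2.810 = 62.5; c'Δl = 31.76; W sinα = 6.3
Slice 2: Δl = 2.3/cos22.9° = 2.497 m; N'_2 = 86·cos22.9° − 10·2.497 = 54.3; c'Δl = 28.21; W sinα = 33.5
Slice 3: Δl = 1.7/cos38.8° = 2.181 m; N'_3 = 25·cos38.8° − 7·2.181 = 4.2; c'Δl = 24.65; W sinα = 15.7
Σc'Δl = 84.6 kN/m; ΣN' = 121.0 kN/m; ΣW sinα = 55.5 kN/m
Resisting = 84.6 + 121.0·tan21.2° = 84.6 + 46.9 = 131.5 kN/m
FS = 131.5 / 55.5 = 2.372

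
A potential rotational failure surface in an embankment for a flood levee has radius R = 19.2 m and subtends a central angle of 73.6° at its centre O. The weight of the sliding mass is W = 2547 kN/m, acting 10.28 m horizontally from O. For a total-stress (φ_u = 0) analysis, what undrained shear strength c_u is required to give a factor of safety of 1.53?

FS = c_u·L_a·R / (W·d), so c_u = FS·W·d / (L_a·R).
Arc length L_a = R·θ = 19.2·(73.6°·π/180) = 19.2·1.2846 = 24.66 m
c_u = 1.53·2547·10.28 / (24.66·19.2) = 40060.2 / 473.54 = 84.60 kPa

c_u = 84.6 kPa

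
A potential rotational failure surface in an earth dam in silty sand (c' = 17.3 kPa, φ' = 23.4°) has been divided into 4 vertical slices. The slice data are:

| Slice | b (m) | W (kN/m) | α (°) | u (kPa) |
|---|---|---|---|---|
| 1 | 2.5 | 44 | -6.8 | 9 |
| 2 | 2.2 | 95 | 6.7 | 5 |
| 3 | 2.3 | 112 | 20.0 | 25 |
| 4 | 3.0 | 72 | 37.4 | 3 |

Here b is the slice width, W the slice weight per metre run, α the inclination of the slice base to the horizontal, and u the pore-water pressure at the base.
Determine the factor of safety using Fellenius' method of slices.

FS = 3.11

Ordinary method of slices: FS = Σ[c'·Δl_i + (W_i cosα_i − u_i·Δl_i)·tanφ'] / Σ W_i sinα_i, with Δl_i = b_i / cosα_i.
Slice 1: Δl = 2.5/cos(-6.8°) = 2.518 m; N'_1 = 44·cos(-6.8°) − 9·2.518 = 21.0; c'Δl = 43.56; W sinα = -5.2
Slice 2: Δl = 2.2/cos6.7° = 2.215 m; N'_2 = 95·cos6.7° − 5·2.215 = 83.3; c'Δl = 38.32; W sinα = 11.1
Slice 3: Δl = 2.3/cos20.0° = 2.448 m; N'_3 = 112·cos20.0° − 25·2.448 = 44.1; c'Δl = 42.34; W sinα = 38.3
Slice 4: Δl = 3.0/cos37.4° = 3.776 m; N'_4 = 72·cos37.4° − 3·3.776 = 45.9; c'Δl = 65.33; W sinα = 43.7
Σc'Δl = 189.6 kN/m; ΣN' = 194.2 kN/m; ΣW sinα = 87.9 kN/m
Resisting = 189.6 + 194.2·tan23.4° = 189.6 + 84.1 = 273.6 kN/m
FS = 273.6 / 87.9 = 3.112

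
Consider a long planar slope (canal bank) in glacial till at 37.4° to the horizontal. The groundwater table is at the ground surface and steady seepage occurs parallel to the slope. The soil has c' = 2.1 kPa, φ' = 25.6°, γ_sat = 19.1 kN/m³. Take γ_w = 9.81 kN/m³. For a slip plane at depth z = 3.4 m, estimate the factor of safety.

FS = 0.37

With seepage parallel to the slope and the water table at the surface, the effective normal stress on the slip plane uses the buoyant unit weight γ' = γ_sat − γ_w while the driving shear stress uses γ_sat:
FS = [c' + γ' z cos²β tanφ'] / [γ_sat z sinβ cosβ]
γ' = 19.1 − 9.81 = 9.29 kN/m³
Numerator = 2.1 + 9.29·3.4·cos²37.4°·tan25.6° = 2.1 + 9.29·3.4·0.6311·0.4791 = 11.651 kPa
Denominator = 19.1·3.4·sin37.4°·cos37.4° = 19.1·3.4·0.6074·0.7944 = 31.334 kPa
FS = 11.651 / 31.334 = 0.372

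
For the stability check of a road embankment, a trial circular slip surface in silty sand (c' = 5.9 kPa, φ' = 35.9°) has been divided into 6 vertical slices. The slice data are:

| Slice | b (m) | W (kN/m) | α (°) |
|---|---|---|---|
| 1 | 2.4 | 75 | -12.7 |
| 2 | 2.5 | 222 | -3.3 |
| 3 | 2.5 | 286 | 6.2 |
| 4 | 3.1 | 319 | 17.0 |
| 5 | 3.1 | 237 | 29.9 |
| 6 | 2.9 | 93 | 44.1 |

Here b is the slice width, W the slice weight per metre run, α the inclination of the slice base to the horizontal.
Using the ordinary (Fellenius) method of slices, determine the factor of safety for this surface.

Ordinary method of slices: FS = Σ[c'·Δl_i + (W_i cosα_i)·tanφ'] / Σ W_i sinα_i, with Δl_i = b_i / cosα_i.
Slice 1: Δl = 2.4/cos(-12.7°) = 2.460 m; N'_1 = 75·cos(-12.7°) = 73.2; c'Δl = 14.52; W sinα = -16.5
Slice 2: Δl = 2.5/cos(-3.3°) = 2.504 m; N'_2 = 222·cos(-3.3°) = 221.6; c'Δl = 14.77; W sinα = -12.8
Slice 3: Δl = 2.5/cos6.2° = 2.515 m; N'_3 = 286·cos6.2° = 284.3; c'Δl = 14.84; W sinα = 30.9
Slice 4: Δl = 3.1/cos17.0° = 3.242 m; N'_4 = 319·cos17.0° = 305.1; c'Δl = 19.13; W sinα = 93.3
Slice 5: Δl = 3.1/cos29.9° = 3.576 m; N'_5 = 237·cos29.9° = 205.5; c'Δl = 21.10; W sinα = 118.1
Slice 6: Δl = 2.9/cos44.1° = 4.038 m; N'_6 = 93·cos44.1° = 66.8; c'Δl = 23.83; W sinα = 64.7
Σc'Δl = 108.2 kN/m; ΣN' = 1156.4 kN/m; ΣW sinα = 277.7 kN/m
Resisting = 108.2 + 1156.4·tan35.9° = 108.2 + 837.1 = 945.3 kN/m
FS = 945.3 / 277.7 = 3.403

FS = 3.40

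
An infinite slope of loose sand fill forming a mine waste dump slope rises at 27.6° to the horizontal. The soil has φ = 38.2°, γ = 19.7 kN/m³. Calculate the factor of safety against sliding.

FS = 1.51

For a dry cohesionless infinite slope the factor of safety is FS = tanφ / tanβ.
FS = tan38.2° / tan27.6° = 0.7869 / 0.5228 = 1.505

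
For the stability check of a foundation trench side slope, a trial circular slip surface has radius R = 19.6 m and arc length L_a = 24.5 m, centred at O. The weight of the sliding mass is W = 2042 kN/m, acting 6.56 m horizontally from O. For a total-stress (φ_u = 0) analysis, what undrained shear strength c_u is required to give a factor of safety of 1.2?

c_u = 33.5 kPa

FS = c_u·L_a·R / (W·d), so c_u = FS·W·d / (L_a·R).
c_u = 1.2·2042·6.56 / (24.50·19.6) = 16074.6 / 480.20 = 33.47 kPa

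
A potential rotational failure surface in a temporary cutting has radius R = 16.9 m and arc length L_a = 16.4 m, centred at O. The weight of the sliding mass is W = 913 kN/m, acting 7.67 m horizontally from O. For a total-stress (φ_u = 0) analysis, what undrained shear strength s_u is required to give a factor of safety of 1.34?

s_u = 33.9 kPa

FS = s_u·L_a·R / (W·d), so s_u = FS·W·d / (L_a·R).
s_u = 1.34·913·7.67 / (16.40·16.9) = 9383.6 / 277.16 = 33.86 kPa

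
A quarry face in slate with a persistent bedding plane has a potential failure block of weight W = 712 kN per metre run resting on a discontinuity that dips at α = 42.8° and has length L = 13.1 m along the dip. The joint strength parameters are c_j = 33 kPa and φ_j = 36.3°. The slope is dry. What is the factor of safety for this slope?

FS = 1.69

Resolving the block weight along and normal to the plane and applying the Mohr–Coulomb strength on the joint:
N' = W cosα = 712·cos42.8° = 522.4 kN/m
Driving force T = W sinα = 712·sin42.8° = 483.8 kN/m
Resisting force R = c_j·L + N'·tanφ_j = 33·13.1 + 522.4·tan36.3° = 432.3 + 383.8 = 816.1 kN/m
FS = R / T = 816.1 / 483.8 = 1.687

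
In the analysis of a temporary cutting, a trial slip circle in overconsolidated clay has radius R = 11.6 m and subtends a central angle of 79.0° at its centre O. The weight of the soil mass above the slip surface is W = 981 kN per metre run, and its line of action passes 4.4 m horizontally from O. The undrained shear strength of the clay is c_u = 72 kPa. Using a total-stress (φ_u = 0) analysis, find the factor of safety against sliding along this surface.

Taking moments about the centre O, the resisting moment is provided by the undrained shear strength acting along the arc:
Arc length L_a = R·θ = 11.6·(79.0°·π/180) = 11.6·1.3788 = 15.99 m
M_R = c_u·L_a·R = 72·15.99·11.6 = 13358.4 kN·m/m
M_D = W·d = 981·4.4 = 4316.4 kN·m/m
FS = M_R / M_D = 13358.4 / 4316.4 = 3.095

FS = 3.09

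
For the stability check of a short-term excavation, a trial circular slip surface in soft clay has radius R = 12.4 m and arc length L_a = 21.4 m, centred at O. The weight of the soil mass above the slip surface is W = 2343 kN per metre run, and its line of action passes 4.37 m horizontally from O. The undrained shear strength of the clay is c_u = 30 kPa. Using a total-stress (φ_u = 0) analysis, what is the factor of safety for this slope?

Taking moments about the centre O, the resisting moment is provided by the undrained shear strength acting along the arc:
M_R = c_u·L_a·R = 30·21.40·12.4 = 7960.8 kN·m/m
M_D = W·d = 2343·4.37 = 10238.9 kN·m/m
FS = M_R / M_D = 7960.8 / 10238.9 = 0.778

FS = 0.78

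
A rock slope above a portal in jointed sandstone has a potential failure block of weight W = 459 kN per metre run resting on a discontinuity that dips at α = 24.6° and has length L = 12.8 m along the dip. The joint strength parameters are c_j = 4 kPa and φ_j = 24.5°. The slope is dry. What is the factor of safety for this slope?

FS = 1.26

Resolving the block weight along and normal to the plane and applying the Mohr–Coulomb strength on the joint:
N' = W cosα = 459·cos24.6° = 417.3 kN/m
Driving force T = W sinα = 459·sin24.6° = 191.1 kN/m
Resisting force R = c_j·L + N'·tanφ_j = 4·12.8 + 417.3·tan24.5° = 51.2 + 190.2 = 241.4 kN/m
FS = R / T = 241.4 / 191.1 = 1.263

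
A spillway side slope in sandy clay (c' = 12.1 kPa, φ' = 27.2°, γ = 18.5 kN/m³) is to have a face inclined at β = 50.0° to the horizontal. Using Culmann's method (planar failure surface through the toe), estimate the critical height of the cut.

H_c = 22.81 m

Culmann's analysis gives the critical failure plane at α_cr = (β + φ')/2 = (50.0 + 27.2)/2 = 38.6°, and the critical height
H_c = (4c'/γ) · sinβ cosφ' / [1 − cos(β − φ')]
    = (4·12.1/18.5) · sin50.0°·cos27.2° / [1 − cos(22.8°)]
    = 2.616 · 0.7660·0.8894 / [1 − 0.9219]
    = 2.616 · 0.6813 / 0.0781
    = 22.81 m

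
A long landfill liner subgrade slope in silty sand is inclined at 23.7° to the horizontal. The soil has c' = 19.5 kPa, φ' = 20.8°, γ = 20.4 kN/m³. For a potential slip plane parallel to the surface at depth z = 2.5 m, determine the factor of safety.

FS = 1.90

For an infinite slope with a slip plane parallel to the surface (no pore pressure): FS = [c' + γz cos²β tanφ'] / [γz sinβ cosβ].
γz = 20.4·2.5 = 51.00 kN/m²
Numerator = 19.5 + 51.00·cos²23.7°·tan20.8° = 19.5 + 51.00·0.8384·0.3799 = 35.743 kPa
Denominator = 51.00·sin23.7°·cos23.7° = 51.00·0.4019·0.9157 = 18.770 kPa
FS = 35.743 / 18.770 = 1.904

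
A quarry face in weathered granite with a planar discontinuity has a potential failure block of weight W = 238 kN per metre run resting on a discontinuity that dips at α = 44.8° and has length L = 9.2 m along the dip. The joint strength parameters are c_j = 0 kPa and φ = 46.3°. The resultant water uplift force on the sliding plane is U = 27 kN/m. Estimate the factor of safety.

Resolving the block weight along and normal to the plane and applying the Mohr–Coulomb strength on the joint:
N' = W cosα − U = 238·cos44.8° − 27 = 141.9 kN/m
Driving force T = W sinα = 238·sin44.8° = 167.7 kN/m
Resisting force R = c_j·L + N'·tanφ = 0·9.2 + 141.9·tan46.3° = 0.0 + 148.5 = 148.5 kN/m
FS = R / T = 148.5 / 167.7 = 0.885

FS = 0.89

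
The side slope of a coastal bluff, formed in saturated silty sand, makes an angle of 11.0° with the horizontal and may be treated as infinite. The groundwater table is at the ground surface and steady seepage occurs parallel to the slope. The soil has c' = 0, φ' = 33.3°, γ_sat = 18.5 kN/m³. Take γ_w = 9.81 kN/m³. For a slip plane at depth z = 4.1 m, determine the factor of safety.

With seepage parallel to the slope and the water table at the surface, the effective normal stress on the slip plane uses the buoyant unit weight γ' = γ_sat − γ_w while the driving shear stress uses γ_sat:
FS = [c' + γ' z cos²β tanφ'] / [γ_sat z sinβ cosβ]
(For c' = 0 this reduces to FS = (γ'/γ_sat)·tanφ'/tanβ.)
γ' = 18.5 − 9.81 = 8.69 kN/m³
Numerator = 0.0 + 8.69·4.1·cos²11.0°·tan33.3° = 0.0 + 8.69·4.1·0.9636·0.6569 = 22.552 kPa
Denominator = 18.5·4.1·sin11.0°·cos11.0° = 18.5·4.1·0.1908·0.9816 = 14.207 kPa
FS = 22.552 / 14.207 = 1.587

FS = 1.59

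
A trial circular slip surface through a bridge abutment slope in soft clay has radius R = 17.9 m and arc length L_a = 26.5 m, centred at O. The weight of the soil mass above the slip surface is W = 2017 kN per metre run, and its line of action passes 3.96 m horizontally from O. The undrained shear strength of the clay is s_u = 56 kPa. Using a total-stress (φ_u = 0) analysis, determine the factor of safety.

FS = 3.33

Taking moments about the centre O, the resisting moment is provided by the undrained shear strength acting along the arc:
M_R = s_u·L_a·R = 56·26.50·17.9 = 26563.6 kN·m/m
M_D = W·d = 2017·3.96 = 7987.3 kN·m/m
FS = M_R / M_D = 26563.6 / 7987.3 = 3.326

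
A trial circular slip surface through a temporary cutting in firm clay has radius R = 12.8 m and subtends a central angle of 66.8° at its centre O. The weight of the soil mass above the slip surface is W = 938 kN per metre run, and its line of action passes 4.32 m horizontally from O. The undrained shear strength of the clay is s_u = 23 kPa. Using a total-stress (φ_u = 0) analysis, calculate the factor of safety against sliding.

FS = 1.08

Taking moments about the centre O, the resisting moment is provided by the undrained shear strength acting along the arc:
Arc length L_a = R·θ = 12.8·(66.8°·π/180) = 12.8·1.1659 = 14.92 m
M_R = s_u·L_a·R = 23·14.92·12.8 = 4393.4 kN·m/m
M_D = W·d = 938·4.32 = 4052.2 kN·m/m
FS = M_R / M_D = 4393.4 / 4052.2 = 1.084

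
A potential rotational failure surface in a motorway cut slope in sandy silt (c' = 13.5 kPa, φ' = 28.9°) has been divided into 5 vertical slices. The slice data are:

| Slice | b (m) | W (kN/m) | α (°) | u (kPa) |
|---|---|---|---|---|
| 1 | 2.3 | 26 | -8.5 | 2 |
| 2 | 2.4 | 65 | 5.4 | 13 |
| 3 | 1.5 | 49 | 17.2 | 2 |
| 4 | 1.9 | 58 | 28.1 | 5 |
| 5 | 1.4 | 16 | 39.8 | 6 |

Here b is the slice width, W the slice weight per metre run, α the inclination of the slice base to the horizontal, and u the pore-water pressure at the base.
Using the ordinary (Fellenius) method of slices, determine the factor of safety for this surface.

FS = 3.98

Ordinary method of slices: FS = Σ[c'·Δl_i + (W_i cosα_i − u_i·Δl_i)·tanφ'] / Σ W_i sinα_i, with Δl_i = b_i / cosα_i.
Slice 1: Δl = 2.3/cos(-8.5°) = 2.326 m; N'_1 = 26·cos(-8.5°) − 2·2.326 = 21.1; c'Δl = 31.39; W sinα = -3.8
Slice 2: Δl = 2.4/cos5.4° = 2.411 m; N'_2 = 65·cos5.4° − 13·2.411 = 33.4; c'Δl = 32.54; W sinα = 6.1
Slice 3: Δl = 1.5/cos17.2° = 1.570 m; N'_3 = 49·cos17.2° − 2·1.570 = 43.7; c'Δl = 21.20; W sinα = 14.5
Slice 4: Δl = 1.9/cos28.1° = 2.154 m; N'_4 = 58·cos28.1° − 5·2.154 = 40.4; c'Δl = 29.08; W sinα = 27.3
Slice 5: Δl = 1.4/cos39.8° = 1.822 m; N'_5 = 16·cos39.8° − 6·1.822 = 1.4; c'Δl = 24.60; W sinα = 10.2
Σc'Δl = 138.8 kN/m; ΣN' = 139.9 kN/m; ΣW sinα = 54.3 kN/m
Resisting = 138.8 + 139.9·tan28.9° = 138.8 + 77.2 = 216.0 kN/m
FS = 216.0 / 54.3 = 3.977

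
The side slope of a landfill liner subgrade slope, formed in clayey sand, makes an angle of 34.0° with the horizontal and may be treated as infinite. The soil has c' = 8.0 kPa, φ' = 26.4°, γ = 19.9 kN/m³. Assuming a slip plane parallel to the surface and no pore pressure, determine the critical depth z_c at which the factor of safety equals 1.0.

z_c = 3.28 m

Setting FS = 1.00 in FS = [c' + γz cos²β tanφ'] / [γz sinβ cosβ] and solving for z:
z = c' / [γ cosβ (FS·sinβ − cosβ·tanφ')]
  = 8.0 / [19.9·cos34.0°·(1.00·sin34.0° − cos34.0°·tan26.4°)]
  = 8.0 / [19.9·0.8290·(1.00·0.5592 − 0.8290·0.4964)]
  = 8.0 / 2.4360 = 3.284 m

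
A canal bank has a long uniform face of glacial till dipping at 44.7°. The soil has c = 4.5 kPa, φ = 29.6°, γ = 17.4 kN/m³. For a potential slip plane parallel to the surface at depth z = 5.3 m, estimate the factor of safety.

For an infinite slope with a slip plane parallel to the surface (no pore pressure): FS = [c + γz cos²β tanφ] / [γz sinβ cosβ].
γz = 17.4·5.3 = 92.22 kN/m²
Numerator = 4.5 + 92.22·cos²44.7°·tan29.6° = 4.5 + 92.22·0.5052·0.5681 = 30.968 kPa
Denominator = 92.22·sin44.7°·cos44.7° = 92.22·0.7034·0.7108 = 46.107 kPa
FS = 30.968 / 46.107 = 0.672

FS = 0.67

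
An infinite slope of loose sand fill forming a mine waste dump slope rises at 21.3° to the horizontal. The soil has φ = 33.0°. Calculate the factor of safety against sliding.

For a dry cohesionless infinite slope the factor of safety is FS = tanφ / tanβ.
FS = tan33.0° / tan21.3° = 0.6494 / 0.3899 = 1.666

FS = 1.67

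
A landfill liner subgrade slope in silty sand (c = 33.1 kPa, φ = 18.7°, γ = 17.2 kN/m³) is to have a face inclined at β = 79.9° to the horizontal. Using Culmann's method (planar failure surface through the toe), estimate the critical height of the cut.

Culmann's analysis gives the critical failure plane at α_cr = (β + φ)/2 = (79.9 + 18.7)/2 = 49.3°, and the critical height
H_c = (4c/γ) · sinβ cosφ / [1 − cos(β − φ)]
    = (4·33.1/17.2) · sin79.9°·cos18.7° / [1 − cos(61.2°)]
    = 7.698 · 0.9845·0.9472 / [1 − 0.4818]
    = 7.698 · 0.9325 / 0.5182
    = 13.85 m

H_c = 13.85 m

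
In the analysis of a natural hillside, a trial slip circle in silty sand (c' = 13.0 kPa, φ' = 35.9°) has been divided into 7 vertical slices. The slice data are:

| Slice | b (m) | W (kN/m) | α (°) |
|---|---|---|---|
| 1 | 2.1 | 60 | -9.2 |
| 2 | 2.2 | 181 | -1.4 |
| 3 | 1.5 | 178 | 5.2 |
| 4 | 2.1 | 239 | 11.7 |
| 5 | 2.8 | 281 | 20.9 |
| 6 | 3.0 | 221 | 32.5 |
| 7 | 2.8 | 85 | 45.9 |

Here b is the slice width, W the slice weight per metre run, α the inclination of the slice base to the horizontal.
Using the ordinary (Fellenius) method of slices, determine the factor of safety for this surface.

Ordinary method of slices: FS = Σ[c'·Δl_i + (W_i cosα_i)·tanφ'] / Σ W_i sinα_i, with Δl_i = b_i / cosα_i.
Slice 1: Δl = 2.1/cos(-9.2°) = 2.127 m; N'_1 = 60·cos(-9.2°) = 59.2; c'Δl = 27.66; W sinα = -9.6
Slice 2: Δl = 2.2/cos(-1.4°) = 2.201 m; N'_2 = 181·cos(-1.4°) = 180.9; c'Δl = 28.61; W sinα = -4.4
Slice 3: Δl = 1.5/cos5.2° = 1.506 m; N'_3 = 178·cos5.2° = 177.3; c'Δl = 19.58; W sinα = 16.1
Slice 4: Δl = 2.1/cos11.7° = 2.145 m; N'_4 = 239·cos11.7° = 234.0; c'Δl = 27.88; W sinα = 48.5
Slice 5: Δl = 2.8/cos20.9° = 2.997 m; N'_5 = 281·cos20.9° = 262.5; c'Δl = 38.96; W sinα = 100.2
Slice 6: Δl = 3.0/cos32.5° = 3.557 m; N'_6 = 221·cos32.5° = 186.4; c'Δl = 46.24; W sinα = 118.7
Slice 7: Δl = 2.8/cos45.9° = 4.023 m; N'_7 = 85·cos45.9° = 59.2; c'Δl = 52.31; W sinα = 61.0
Σc'Δl = 241.2 kN/m; ΣN' = 1159.5 kN/m; ΣW sinα = 330.6 kN/m
Resisting = 241.2 + 1159.5·tan35.9° = 241.2 + 839.4 = 1080.6 kN/m
FS = 1080.6 / 330.6 = 3.268

FS = 3.27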